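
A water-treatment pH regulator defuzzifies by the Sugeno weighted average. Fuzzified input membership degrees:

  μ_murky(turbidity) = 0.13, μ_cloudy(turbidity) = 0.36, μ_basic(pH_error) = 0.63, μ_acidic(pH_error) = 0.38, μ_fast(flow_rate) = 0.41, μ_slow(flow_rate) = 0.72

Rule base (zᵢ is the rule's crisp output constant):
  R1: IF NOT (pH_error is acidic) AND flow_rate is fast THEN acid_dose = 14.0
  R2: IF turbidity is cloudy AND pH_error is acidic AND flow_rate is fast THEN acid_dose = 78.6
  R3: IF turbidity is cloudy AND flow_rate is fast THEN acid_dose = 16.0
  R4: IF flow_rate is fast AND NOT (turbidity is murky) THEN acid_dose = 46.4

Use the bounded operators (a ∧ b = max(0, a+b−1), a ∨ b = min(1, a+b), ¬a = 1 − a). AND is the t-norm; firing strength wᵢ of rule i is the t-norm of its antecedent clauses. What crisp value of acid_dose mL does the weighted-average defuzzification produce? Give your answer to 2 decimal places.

R1 (z=14.0): ¬acidic=1−0.38=0.62, fast=0.41; AND[max(0, a+b−1)] → w = 0.03
R2 (z=78.6): cloudy=0.36, acidic=0.38, fast=0.41; AND[max(0, a+b−1)] → w = 0.00
R3 (z=16.0): cloudy=0.36, fast=0.41; AND[max(0, a+b−1)] → w = 0.00
R4 (z=46.4): fast=0.41, ¬murky=1−0.13=0.87; AND[max(0, a+b−1)] → w = 0.28
Weighted average = (0.03·14.0 + 0.00·78.6 + 0.00·16.0 + 0.28·46.4) / (0.03 + 0.00 + 0.00 + 0.28)
  = 13.4120 / 0.3100 = 43.26

43.26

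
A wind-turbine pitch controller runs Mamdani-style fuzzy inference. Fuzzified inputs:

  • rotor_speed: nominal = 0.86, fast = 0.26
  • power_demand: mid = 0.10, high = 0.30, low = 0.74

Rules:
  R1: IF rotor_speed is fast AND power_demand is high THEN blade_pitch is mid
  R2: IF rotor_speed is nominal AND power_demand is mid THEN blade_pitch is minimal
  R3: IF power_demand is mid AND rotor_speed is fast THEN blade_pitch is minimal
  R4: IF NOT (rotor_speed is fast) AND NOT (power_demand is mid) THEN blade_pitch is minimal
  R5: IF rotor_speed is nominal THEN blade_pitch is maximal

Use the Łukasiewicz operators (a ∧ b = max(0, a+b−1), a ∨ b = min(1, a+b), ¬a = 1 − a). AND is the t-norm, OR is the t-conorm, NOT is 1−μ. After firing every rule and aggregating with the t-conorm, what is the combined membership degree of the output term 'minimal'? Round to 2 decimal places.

0.64

R1: fast=0.26, high=0.30; AND[max(0, a+b−1)] → w = 0.00
R2: nominal=0.86, mid=0.10; AND[max(0, a+b−1)] → w = 0.00
R3: mid=0.10, fast=0.26; AND[max(0, a+b−1)] → w = 0.00
R4: ¬fast=1−0.26=0.74, ¬mid=1−0.10=0.90; AND[max(0, a+b−1)] → w = 0.64
R5: nominal=0.86 → w = 0.86
Rules with consequent 'minimal': {R2, R3, R4} → strengths 0.00, 0.00, 0.64
Aggregate via t-conorm [min(1, a+b)]: 0.64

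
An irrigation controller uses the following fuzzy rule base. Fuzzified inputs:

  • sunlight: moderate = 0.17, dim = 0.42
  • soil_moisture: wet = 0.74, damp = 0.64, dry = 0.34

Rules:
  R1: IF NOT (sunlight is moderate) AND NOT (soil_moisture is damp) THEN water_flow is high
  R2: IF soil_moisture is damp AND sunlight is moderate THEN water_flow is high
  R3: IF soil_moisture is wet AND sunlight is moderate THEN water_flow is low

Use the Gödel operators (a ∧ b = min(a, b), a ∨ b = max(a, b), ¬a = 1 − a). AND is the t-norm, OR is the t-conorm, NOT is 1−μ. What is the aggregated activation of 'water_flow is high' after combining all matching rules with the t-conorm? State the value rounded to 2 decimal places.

R1: ¬moderate=1−0.17=0.83, ¬damp=1−0.64=0.36; AND[min(a, b)] → w = 0.36
R2: damp=0.64, moderate=0.17; AND[min(a, b)] → w = 0.17
R3: wet=0.74, moderate=0.17; AND[min(a, b)] → w = 0.17
Rules with consequent 'high': {R1, R2} → strengths 0.36, 0.17
Aggregate via t-conorm [max(a, b)]: 0.36

0.36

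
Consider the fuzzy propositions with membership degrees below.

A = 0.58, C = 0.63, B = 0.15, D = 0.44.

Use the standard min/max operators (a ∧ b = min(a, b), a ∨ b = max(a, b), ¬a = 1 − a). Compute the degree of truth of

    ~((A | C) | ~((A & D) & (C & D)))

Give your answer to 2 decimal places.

0.37

A | C = max(a, b) on (0.58, 0.63) = 0.63
A & D = min(a, b) on (0.58, 0.44) = 0.44
C & D = min(a, b) on (0.63, 0.44) = 0.44
(A & D) & (C & D) = min(a, b) on (0.44, 0.44) = 0.44
~((A & D) & (C & D)) = 1 − 0.44 = 0.56
(A | C) | ~((A & D) & (C & D)) = max(a, b) on (0.63, 0.56) = 0.63
~((A | C) | ~((A & D) & (C & D))) = 1 − 0.63 = 0.37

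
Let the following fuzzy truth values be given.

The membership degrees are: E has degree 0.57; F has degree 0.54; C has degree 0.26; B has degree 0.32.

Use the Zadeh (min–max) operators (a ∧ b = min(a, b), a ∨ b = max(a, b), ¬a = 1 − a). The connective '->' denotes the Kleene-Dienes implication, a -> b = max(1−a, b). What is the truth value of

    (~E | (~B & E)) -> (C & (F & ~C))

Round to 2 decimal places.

~E = 1 − 0.57 = 0.43
~B = 1 − 0.32 = 0.68
~B & E = min(a, b) on (0.68, 0.57) = 0.57
~E | (~B & E) = max(a, b) on (0.43, 0.57) = 0.57
~C = 1 − 0.26 = 0.74
F & ~C = min(a, b) on (0.54, 0.74) = 0.54
C & (F & ~C) = min(a, b) on (0.26, 0.54) = 0.26
(~E | (~B & E)) -> (C & (F & ~C))  [Kleene-Dienes: max(1−a, b)] with a=0.57, b=0.26 → 0.43

0.43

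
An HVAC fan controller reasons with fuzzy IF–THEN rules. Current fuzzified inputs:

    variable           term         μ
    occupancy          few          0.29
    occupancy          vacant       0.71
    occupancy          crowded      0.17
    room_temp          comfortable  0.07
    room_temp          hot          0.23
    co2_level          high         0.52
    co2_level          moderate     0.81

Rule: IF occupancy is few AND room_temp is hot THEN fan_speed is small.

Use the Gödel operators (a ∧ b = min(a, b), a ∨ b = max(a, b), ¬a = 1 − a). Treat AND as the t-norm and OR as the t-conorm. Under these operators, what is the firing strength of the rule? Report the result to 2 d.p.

firing strength: few=0.29, hot=0.23; AND[min(a, b)] → w = 0.23

0.23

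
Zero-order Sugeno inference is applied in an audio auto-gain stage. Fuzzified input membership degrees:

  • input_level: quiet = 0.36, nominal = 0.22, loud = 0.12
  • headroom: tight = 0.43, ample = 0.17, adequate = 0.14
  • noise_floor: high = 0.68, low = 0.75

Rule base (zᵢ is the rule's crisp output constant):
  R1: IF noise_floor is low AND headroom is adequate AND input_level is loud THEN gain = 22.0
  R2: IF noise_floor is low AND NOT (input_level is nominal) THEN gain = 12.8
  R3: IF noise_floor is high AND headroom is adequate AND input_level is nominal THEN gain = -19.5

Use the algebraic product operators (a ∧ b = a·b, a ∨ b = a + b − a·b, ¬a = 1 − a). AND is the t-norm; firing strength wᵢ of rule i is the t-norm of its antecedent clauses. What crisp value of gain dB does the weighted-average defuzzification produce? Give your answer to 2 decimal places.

R1 (z=22.0): low=0.75, adequate=0.14, loud=0.12; AND[a·b] → w = 0.0126
R2 (z=12.8): low=0.75, ¬nominal=1−0.22=0.78; AND[a·b] → w = 0.5850
R3 (z=-19.5): high=0.68, adequate=0.14, nominal=0.22; AND[a·b] → w = 0.0209
Weighted average = (0.0126·22.0 + 0.5850·12.8 + 0.0209·-19.5) / (0.0126 + 0.5850 + 0.0209)
  = 7.3568 / 0.6185 = 11.89

11.89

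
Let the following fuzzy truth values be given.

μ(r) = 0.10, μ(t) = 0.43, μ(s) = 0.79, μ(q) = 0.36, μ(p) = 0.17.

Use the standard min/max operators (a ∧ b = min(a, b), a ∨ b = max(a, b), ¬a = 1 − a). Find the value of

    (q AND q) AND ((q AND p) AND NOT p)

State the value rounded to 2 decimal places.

0.17

q AND q = min(a, b) on (0.36, 0.36) = 0.36
q AND p = min(a, b) on (0.36, 0.17) = 0.17
NOT p = 1 − 0.17 = 0.83
(q AND p) AND NOT p = min(a, b) on (0.17, 0.83) = 0.17
(q AND q) AND ((q AND p) AND NOT p) = min(a, b) on (0.36, 0.17) = 0.17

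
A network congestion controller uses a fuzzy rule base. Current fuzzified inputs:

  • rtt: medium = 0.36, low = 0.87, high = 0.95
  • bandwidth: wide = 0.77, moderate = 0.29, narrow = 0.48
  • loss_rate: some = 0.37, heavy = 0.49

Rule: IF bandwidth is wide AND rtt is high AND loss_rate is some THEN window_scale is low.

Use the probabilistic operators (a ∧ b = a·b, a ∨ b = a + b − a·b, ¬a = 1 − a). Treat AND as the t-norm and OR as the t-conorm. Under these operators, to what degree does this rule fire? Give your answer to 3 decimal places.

0.271

firing strength: wide=0.77, high=0.95, some=0.37; AND[a·b] → w = 0.2707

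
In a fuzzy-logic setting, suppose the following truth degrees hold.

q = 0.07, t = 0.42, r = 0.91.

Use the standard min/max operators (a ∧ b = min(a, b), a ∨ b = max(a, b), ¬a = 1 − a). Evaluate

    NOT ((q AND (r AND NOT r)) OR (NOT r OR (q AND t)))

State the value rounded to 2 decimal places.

NOT r = 1 − 0.91 = 0.09
r AND NOT r = min(a, b) on (0.91, 0.09) = 0.09
q AND (r AND NOT r) = min(a, b) on (0.07, 0.09) = 0.07
NOT r = 1 − 0.91 = 0.09
q AND t = min(a, b) on (0.07, 0.42) = 0.07
NOT r OR (q AND t) = max(a, b) on (0.09, 0.07) = 0.09
(q AND (r AND NOT r)) OR (NOT r OR (q AND t)) = max(a, b) on (0.07, 0.09) = 0.09
NOT ((q AND (r AND NOT r)) OR (NOT r OR (q AND t))) = 1 − 0.09 = 0.91

0.91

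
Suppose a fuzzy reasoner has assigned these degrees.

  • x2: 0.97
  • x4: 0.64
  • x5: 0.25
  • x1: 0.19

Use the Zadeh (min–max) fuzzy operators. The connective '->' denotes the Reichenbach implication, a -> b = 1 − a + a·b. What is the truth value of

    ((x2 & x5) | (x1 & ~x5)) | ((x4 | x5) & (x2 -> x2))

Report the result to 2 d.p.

x2 & x5 = min(a, b) on (0.97, 0.25) = 0.25
~x5 = 1 − 0.25 = 0.75
x1 & ~x5 = min(a, b) on (0.19, 0.75) = 0.19
(x2 & x5) | (x1 & ~x5) = max(a, b) on (0.25, 0.19) = 0.25
x4 | x5 = max(a, b) on (0.64, 0.25) = 0.64
x2 -> x2  [Reichenbach: 1 − a + a·b] with a=0.97, b=0.97 → 0.97
(x4 | x5) & (x2 -> x2) = min(a, b) on (0.64, 0.97) = 0.64
((x2 & x5) | (x1 & ~x5)) | ((x4 | x5) & (x2 -> x2)) = max(a, b) on (0.25, 0.64) = 0.64

0.64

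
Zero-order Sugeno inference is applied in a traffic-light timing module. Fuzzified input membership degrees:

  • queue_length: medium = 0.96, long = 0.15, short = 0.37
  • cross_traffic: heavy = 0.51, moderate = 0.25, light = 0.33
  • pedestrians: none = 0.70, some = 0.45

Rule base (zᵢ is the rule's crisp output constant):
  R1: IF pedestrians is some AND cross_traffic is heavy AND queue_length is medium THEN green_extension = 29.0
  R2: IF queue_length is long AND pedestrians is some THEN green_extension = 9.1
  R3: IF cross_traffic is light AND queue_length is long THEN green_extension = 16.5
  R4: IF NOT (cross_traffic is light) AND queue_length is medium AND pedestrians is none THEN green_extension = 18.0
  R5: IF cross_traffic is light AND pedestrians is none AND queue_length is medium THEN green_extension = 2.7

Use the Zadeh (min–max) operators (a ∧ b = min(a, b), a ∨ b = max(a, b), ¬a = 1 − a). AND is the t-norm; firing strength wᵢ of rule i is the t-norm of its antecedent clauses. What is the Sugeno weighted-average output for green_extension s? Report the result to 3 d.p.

R1 (z=29.0): some=0.45, heavy=0.51, medium=0.96; AND[min(a, b)] → w = 0.45
R2 (z=9.1): long=0.15, some=0.45; AND[min(a, b)] → w = 0.15
R3 (z=16.5): light=0.33, long=0.15; AND[min(a, b)] → w = 0.15
R4 (z=18.0): ¬light=1−0.33=0.67, medium=0.96, none=0.70; AND[min(a, b)] → w = 0.67
R5 (z=2.7): light=0.33, none=0.70, medium=0.96; AND[min(a, b)] → w = 0.33
Weighted average = (0.45·29.0 + 0.15·9.1 + 0.15·16.5 + 0.67·18.0 + 0.33·2.7) / (0.45 + 0.15 + 0.15 + 0.67 + 0.33)
  = 29.8410 / 1.7500 = 17.052

17.052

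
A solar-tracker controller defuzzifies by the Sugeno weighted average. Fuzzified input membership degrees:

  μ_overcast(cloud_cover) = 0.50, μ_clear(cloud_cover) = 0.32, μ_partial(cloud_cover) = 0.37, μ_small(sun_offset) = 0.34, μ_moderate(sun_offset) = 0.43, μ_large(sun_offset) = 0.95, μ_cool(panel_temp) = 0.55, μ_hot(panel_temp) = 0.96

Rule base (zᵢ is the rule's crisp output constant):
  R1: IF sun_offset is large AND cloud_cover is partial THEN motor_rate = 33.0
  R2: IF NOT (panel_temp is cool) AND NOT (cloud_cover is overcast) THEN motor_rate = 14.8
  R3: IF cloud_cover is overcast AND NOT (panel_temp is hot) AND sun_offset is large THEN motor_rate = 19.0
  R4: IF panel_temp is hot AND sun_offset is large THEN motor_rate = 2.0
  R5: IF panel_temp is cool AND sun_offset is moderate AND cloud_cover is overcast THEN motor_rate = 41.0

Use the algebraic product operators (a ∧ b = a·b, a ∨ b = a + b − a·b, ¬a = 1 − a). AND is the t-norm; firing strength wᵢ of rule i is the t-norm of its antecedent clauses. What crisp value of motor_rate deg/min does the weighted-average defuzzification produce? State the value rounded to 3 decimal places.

R1 (z=33.0): large=0.95, partial=0.37; AND[a·b] → w = 0.3515
R2 (z=14.8): ¬cool=1−0.55=0.45, ¬overcast=1−0.50=0.50; AND[a·b] → w = 0.2250
R3 (z=19.0): overcast=0.50, ¬hot=1−0.96=0.04, large=0.95; AND[a·b] → w = 0.0190
R4 (z=2.0): hot=0.96, large=0.95; AND[a·b] → w = 0.9120
R5 (z=41.0): cool=0.55, moderate=0.43, overcast=0.50; AND[a·b] → w = 0.1183
Weighted average = (0.3515·33.0 + 0.2250·14.8 + 0.0190·19.0 + 0.9120·2.0 + 0.1183·41.0) / (0.3515 + 0.2250 + 0.0190 + 0.9120 + 0.1183)
  = 21.9627 / 1.6257 = 13.509

13.509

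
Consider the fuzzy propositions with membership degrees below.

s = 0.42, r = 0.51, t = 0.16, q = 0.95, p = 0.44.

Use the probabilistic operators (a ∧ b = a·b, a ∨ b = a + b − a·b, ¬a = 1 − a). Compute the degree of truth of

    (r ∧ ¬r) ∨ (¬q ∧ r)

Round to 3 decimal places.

0.269

¬r = 1 − 0.5100 = 0.4900
r ∧ ¬r = a·b on (0.5100, 0.4900) = 0.2499
¬q = 1 − 0.9500 = 0.0500
¬q ∧ r = a·b on (0.0500, 0.5100) = 0.0255
(r ∧ ¬r) ∨ (¬q ∧ r) = a + b − a·b on (0.2499, 0.0255) = 0.2690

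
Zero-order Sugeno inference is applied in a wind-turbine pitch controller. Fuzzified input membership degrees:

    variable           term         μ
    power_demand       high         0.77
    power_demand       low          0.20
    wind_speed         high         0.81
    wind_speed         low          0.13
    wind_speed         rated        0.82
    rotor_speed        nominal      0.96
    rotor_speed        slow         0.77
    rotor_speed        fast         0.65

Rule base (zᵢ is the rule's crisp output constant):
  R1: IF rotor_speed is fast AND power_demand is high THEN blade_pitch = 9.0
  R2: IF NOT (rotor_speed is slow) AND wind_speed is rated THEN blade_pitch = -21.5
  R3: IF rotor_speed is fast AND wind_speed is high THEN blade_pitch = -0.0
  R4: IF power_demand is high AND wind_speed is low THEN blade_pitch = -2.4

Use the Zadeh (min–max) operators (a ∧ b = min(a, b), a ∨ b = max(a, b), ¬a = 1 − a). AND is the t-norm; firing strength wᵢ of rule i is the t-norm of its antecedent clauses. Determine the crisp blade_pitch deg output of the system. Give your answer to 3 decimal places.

0.357

R1 (z=9.0): fast=0.65, high=0.77; AND[min(a, b)] → w = 0.65
R2 (z=-21.5): ¬slow=1−0.77=0.23, rated=0.82; AND[min(a, b)] → w = 0.23
R3 (z=-0.0): fast=0.65, high=0.81; AND[min(a, b)] → w = 0.65
R4 (z=-2.4): high=0.77, low=0.13; AND[min(a, b)] → w = 0.13
Weighted average = (0.65·9.0 + 0.23·-21.5 + 0.65·-0.0 + 0.13·-2.4) / (0.65 + 0.23 + 0.65 + 0.13)
  = 0.5930 / 1.6600 = 0.357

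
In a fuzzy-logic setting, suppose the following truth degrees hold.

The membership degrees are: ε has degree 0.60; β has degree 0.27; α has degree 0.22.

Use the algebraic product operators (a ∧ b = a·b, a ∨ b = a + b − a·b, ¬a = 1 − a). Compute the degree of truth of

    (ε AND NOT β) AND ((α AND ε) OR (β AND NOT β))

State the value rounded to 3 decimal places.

NOT β = 1 − 0.2700 = 0.7300
ε AND NOT β = a·b on (0.6000, 0.7300) = 0.4380
α AND ε = a·b on (0.2200, 0.6000) = 0.1320
NOT β = 1 − 0.2700 = 0.7300
β AND NOT β = a·b on (0.2700, 0.7300) = 0.1971
(α AND ε) OR (β AND NOT β) = a + b − a·b on (0.1320, 0.1971) = 0.3031
(ε AND NOT β) AND ((α AND ε) OR (β AND NOT β)) = a·b on (0.4380, 0.3031) = 0.1328

0.133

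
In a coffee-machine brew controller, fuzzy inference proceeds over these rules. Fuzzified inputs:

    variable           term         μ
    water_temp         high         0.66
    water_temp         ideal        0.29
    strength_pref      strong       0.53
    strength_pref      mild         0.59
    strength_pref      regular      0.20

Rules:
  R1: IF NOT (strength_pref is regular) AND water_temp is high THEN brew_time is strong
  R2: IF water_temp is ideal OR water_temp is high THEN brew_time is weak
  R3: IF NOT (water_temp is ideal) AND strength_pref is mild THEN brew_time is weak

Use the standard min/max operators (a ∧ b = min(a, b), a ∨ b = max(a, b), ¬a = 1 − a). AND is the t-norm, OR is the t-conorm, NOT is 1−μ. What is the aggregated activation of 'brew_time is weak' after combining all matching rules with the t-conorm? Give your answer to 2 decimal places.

R1: ¬regular=1−0.20=0.80, high=0.66; AND[min(a, b)] → w = 0.66
R2: ideal=0.29, high=0.66; OR[max(a, b)] → w = 0.66
R3: ¬ideal=1−0.29=0.71, mild=0.59; AND[min(a, b)] → w = 0.59
Rules with consequent 'weak': {R2, R3} → strengths 0.66, 0.59
Aggregate via t-conorm [max(a, b)]: 0.66

0.66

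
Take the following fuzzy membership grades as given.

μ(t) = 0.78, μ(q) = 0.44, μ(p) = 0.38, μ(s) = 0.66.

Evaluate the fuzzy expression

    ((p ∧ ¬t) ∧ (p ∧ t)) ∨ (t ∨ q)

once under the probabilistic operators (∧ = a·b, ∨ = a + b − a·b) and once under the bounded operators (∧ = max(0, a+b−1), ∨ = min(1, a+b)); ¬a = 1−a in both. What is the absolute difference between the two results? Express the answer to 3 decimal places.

Under probabilistic:
  ¬t = 1 − 0.7800 = 0.2200
  p ∧ ¬t = a·b on (0.3800, 0.2200) = 0.0836
  p ∧ t = a·b on (0.3800, 0.7800) = 0.2964
  (p ∧ ¬t) ∧ (p ∧ t) = a·b on (0.0836, 0.2964) = 0.0248
  t ∨ q = a + b − a·b on (0.7800, 0.4400) = 0.8768
  ((p ∧ ¬t) ∧ (p ∧ t)) ∨ (t ∨ q) = a + b − a·b on (0.0248, 0.8768) = 0.8799
  → value = 0.8799
Under bounded:
  ¬t = 1 − 0.78 = 0.22
  p ∧ ¬t = max(0, a+b−1) on (0.38, 0.22) = 0.00
  p ∧ t = max(0, a+b−1) on (0.38, 0.78) = 0.16
  (p ∧ ¬t) ∧ (p ∧ t) = max(0, a+b−1) on (0.00, 0.16) = 0.00
  t ∨ q = min(1, a+b) on (0.78, 0.44) = 1.00
  ((p ∧ ¬t) ∧ (p ∧ t)) ∨ (t ∨ q) = min(1, a+b) on (0.00, 1.00) = 1.00
  → value = 1.0000
|0.8799 − 1.0000| = 0.120

0.120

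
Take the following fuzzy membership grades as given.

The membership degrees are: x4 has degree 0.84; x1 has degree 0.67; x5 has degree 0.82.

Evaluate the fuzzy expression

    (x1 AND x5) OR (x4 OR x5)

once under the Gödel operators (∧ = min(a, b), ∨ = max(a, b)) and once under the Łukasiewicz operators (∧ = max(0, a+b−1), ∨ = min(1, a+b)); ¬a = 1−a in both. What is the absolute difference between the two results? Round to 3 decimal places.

Under Gödel:
  x1 AND x5 = min(a, b) on (0.67, 0.82) = 0.67
  x4 OR x5 = max(a, b) on (0.84, 0.82) = 0.84
  (x1 AND x5) OR (x4 OR x5) = max(a, b) on (0.67, 0.84) = 0.84
  → value = 0.8400
Under Łukasiewicz:
  x1 AND x5 = max(0, a+b−1) on (0.67, 0.82) = 0.49
  x4 OR x5 = min(1, a+b) on (0.84, 0.82) = 1.00
  (x1 AND x5) OR (x4 OR x5) = min(1, a+b) on (0.49, 1.00) = 1.00
  → value = 1.0000
|0.8400 − 1.0000| = 0.160

0.160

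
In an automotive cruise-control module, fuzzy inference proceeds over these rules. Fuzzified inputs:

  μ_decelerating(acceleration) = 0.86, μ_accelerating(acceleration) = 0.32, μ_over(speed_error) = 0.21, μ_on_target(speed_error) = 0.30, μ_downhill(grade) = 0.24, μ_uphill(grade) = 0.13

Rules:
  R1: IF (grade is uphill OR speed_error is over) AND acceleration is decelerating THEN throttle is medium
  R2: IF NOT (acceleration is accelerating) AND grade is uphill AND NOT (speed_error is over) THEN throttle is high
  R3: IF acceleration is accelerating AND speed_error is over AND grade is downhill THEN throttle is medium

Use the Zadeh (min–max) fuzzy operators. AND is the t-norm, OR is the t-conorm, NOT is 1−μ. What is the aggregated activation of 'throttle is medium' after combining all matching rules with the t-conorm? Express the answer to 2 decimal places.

R1: (uphill=0.13 OR over=0.21) = 0.21; AND[min(a, b)] with decelerating=0.86 → w = 0.21
R2: ¬accelerating=1−0.32=0.68, uphill=0.13, ¬over=1−0.21=0.79; AND[min(a, b)] → w = 0.13
R3: accelerating=0.32, over=0.21, downhill=0.24; AND[min(a, b)] → w = 0.21
Rules with consequent 'medium': {R1, R3} → strengths 0.21, 0.21
Aggregate via t-conorm [max(a, b)]: 0.21

0.21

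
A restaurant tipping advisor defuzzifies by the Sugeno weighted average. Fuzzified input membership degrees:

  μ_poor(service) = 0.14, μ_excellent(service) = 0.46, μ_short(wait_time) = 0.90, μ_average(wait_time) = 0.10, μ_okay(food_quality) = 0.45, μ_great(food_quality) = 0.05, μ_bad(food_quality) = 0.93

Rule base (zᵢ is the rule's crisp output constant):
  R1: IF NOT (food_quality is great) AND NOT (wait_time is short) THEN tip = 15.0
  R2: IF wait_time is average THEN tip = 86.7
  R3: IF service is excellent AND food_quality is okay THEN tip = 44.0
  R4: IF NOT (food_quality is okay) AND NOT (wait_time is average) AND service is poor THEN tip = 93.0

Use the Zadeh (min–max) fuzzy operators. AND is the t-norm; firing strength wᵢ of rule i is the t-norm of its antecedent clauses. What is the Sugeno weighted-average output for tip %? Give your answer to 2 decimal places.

54.42

R1 (z=15.0): ¬great=1−0.05=0.95, ¬short=1−0.90=0.10; AND[min(a, b)] → w = 0.10
R2 (z=86.7): average=0.10 → w = 0.10
R3 (z=44.0): excellent=0.46, okay=0.45; AND[min(a, b)] → w = 0.45
R4 (z=93.0): ¬okay=1−0.45=0.55, ¬average=1−0.10=0.90, poor=0.14; AND[min(a, b)] → w = 0.14
Weighted average = (0.10·15.0 + 0.10·86.7 + 0.45·44.0 + 0.14·93.0) / (0.10 + 0.10 + 0.45 + 0.14)
  = 42.9900 / 0.7900 = 54.42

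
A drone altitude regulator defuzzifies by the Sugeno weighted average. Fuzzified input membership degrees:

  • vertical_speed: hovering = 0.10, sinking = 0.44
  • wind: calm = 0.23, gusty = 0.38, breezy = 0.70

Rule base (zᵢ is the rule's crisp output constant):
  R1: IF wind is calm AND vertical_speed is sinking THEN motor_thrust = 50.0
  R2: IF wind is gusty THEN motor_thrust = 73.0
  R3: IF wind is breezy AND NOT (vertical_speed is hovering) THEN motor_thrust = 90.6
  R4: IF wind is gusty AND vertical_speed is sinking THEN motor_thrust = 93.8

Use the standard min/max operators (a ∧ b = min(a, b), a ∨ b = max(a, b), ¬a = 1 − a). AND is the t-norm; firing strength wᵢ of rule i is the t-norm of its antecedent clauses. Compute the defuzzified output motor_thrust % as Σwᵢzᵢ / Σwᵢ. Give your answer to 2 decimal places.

R1 (z=50.0): calm=0.23, sinking=0.44; AND[min(a, b)] → w = 0.23
R2 (z=73.0): gusty=0.38 → w = 0.38
R3 (z=90.6): breezy=0.70, ¬hovering=1−0.10=0.90; AND[min(a, b)] → w = 0.70
R4 (z=93.8): gusty=0.38, sinking=0.44; AND[min(a, b)] → w = 0.38
Weighted average = (0.23·50.0 + 0.38·73.0 + 0.70·90.6 + 0.38·93.8) / (0.23 + 0.38 + 0.70 + 0.38)
  = 138.3040 / 1.6900 = 81.84

81.84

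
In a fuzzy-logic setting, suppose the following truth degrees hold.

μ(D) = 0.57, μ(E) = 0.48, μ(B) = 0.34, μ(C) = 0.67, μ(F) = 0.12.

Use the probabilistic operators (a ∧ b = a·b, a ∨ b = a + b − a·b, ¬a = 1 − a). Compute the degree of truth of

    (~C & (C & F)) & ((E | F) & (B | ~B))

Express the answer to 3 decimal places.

0.011

~C = 1 − 0.6700 = 0.3300
C & F = a·b on (0.6700, 0.1200) = 0.0804
~C & (C & F) = a·b on (0.3300, 0.0804) = 0.0265
E | F = a + b − a·b on (0.4800, 0.1200) = 0.5424
~B = 1 − 0.3400 = 0.6600
B | ~B = a + b − a·b on (0.3400, 0.6600) = 0.7756
(E | F) & (B | ~B) = a·b on (0.5424, 0.7756) = 0.4207
(~C & (C & F)) & ((E | F) & (B | ~B)) = a·b on (0.0265, 0.4207) = 0.0112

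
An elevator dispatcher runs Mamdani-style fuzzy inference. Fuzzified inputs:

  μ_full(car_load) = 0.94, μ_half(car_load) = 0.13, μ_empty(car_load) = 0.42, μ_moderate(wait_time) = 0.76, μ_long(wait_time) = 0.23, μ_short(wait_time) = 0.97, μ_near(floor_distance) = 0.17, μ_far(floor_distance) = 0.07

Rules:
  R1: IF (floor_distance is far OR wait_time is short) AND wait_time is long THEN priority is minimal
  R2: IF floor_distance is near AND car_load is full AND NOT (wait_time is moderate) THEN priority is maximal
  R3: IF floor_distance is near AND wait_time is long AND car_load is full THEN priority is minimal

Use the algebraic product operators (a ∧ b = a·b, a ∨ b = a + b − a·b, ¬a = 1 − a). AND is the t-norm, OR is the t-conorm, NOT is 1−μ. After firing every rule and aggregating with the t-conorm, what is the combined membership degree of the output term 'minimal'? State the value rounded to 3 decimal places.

R1: (far=0.07 OR short=0.97) = 0.9721; AND[a·b] with long=0.23 → w = 0.2236
R2: near=0.17, full=0.94, ¬moderate=1−0.76=0.24; AND[a·b] → w = 0.0384
R3: near=0.17, long=0.23, full=0.94; AND[a·b] → w = 0.0368
Rules with consequent 'minimal': {R1, R3} → strengths 0.2236, 0.0368
Aggregate via t-conorm [a + b − a·b]: 0.2521

0.252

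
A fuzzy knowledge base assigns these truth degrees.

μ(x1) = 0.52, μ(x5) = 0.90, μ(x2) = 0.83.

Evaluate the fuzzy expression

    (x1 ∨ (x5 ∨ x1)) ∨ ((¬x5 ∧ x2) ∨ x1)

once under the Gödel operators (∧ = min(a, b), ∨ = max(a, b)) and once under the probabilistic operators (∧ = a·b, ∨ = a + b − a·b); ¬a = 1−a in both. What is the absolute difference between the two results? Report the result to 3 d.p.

Under Gödel:
  x5 ∨ x1 = max(a, b) on (0.90, 0.52) = 0.90
  x1 ∨ (x5 ∨ x1) = max(a, b) on (0.52, 0.90) = 0.90
  ¬x5 = 1 − 0.90 = 0.10
  ¬x5 ∧ x2 = min(a, b) on (0.10, 0.83) = 0.10
  (¬x5 ∧ x2) ∨ x1 = max(a, b) on (0.10, 0.52) = 0.52
  (x1 ∨ (x5 ∨ x1)) ∨ ((¬x5 ∧ x2) ∨ x1) = max(a, b) on (0.90, 0.52) = 0.90
  → value = 0.9000
Under probabilistic:
  x5 ∨ x1 = a + b − a·b on (0.9000, 0.5200) = 0.9520
  x1 ∨ (x5 ∨ x1) = a + b − a·b on (0.5200, 0.9520) = 0.9770
  ¬x5 = 1 − 0.9000 = 0.1000
  ¬x5 ∧ x2 = a·b on (0.1000, 0.8300) = 0.0830
  (¬x5 ∧ x2) ∨ x1 = a + b − a·b on (0.0830, 0.5200) = 0.5598
  (x1 ∨ (x5 ∨ x1)) ∨ ((¬x5 ∧ x2) ∨ x1) = a + b − a·b on (0.9770, 0.5598) = 0.9899
  → value = 0.9899
|0.9000 − 0.9899| = 0.090

0.090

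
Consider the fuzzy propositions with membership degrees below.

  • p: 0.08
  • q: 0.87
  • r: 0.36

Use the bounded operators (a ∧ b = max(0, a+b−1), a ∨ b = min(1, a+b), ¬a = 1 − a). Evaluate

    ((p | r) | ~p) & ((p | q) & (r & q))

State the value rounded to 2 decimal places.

p | r = min(1, a+b) on (0.08, 0.36) = 0.44
~p = 1 − 0.08 = 0.92
(p | r) | ~p = min(1, a+b) on (0.44, 0.92) = 1.00
p | q = min(1, a+b) on (0.08, 0.87) = 0.95
r & q = max(0, a+b−1) on (0.36, 0.87) = 0.23
(p | q) & (r & q) = max(0, a+b−1) on (0.95, 0.23) = 0.18
((p | r) | ~p) & ((p | q) & (r & q)) = max(0, a+b−1) on (1.00, 0.18) = 0.18

0.18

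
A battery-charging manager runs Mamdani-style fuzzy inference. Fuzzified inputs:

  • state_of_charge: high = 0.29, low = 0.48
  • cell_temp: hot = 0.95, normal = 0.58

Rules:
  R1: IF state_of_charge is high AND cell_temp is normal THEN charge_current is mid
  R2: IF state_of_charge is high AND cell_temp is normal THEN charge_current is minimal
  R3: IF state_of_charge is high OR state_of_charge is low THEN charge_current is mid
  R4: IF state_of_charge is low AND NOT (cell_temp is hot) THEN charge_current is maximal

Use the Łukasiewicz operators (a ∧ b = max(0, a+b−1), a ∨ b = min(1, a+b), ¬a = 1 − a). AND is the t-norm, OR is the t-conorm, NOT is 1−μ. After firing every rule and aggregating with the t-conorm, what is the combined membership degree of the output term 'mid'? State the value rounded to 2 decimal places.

0.77

R1: high=0.29, normal=0.58; AND[max(0, a+b−1)] → w = 0.00
R2: high=0.29, normal=0.58; AND[max(0, a+b−1)] → w = 0.00
R3: high=0.29, low=0.48; OR[min(1, a+b)] → w = 0.77
R4: low=0.48, ¬hot=1−0.95=0.05; AND[max(0, a+b−1)] → w = 0.00
Rules with consequent 'mid': {R1, R3} → strengths 0.00, 0.77
Aggregate via t-conorm [min(1, a+b)]: 0.77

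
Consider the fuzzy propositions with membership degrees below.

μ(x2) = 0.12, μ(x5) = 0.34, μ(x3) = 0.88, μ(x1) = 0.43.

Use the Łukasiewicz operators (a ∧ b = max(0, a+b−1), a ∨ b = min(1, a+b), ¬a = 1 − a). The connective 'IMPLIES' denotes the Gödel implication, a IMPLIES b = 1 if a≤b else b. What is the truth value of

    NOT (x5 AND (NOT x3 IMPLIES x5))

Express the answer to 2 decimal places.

NOT x3 = 1 − 0.88 = 0.12
NOT x3 IMPLIES x5  [Gödel: 1 if a≤b else b] with a=0.12, b=0.34 → 1.00
x5 AND (NOT x3 IMPLIES x5) = max(0, a+b−1) on (0.34, 1.00) = 0.34
NOT (x5 AND (NOT x3 IMPLIES x5)) = 1 − 0.34 = 0.66

0.66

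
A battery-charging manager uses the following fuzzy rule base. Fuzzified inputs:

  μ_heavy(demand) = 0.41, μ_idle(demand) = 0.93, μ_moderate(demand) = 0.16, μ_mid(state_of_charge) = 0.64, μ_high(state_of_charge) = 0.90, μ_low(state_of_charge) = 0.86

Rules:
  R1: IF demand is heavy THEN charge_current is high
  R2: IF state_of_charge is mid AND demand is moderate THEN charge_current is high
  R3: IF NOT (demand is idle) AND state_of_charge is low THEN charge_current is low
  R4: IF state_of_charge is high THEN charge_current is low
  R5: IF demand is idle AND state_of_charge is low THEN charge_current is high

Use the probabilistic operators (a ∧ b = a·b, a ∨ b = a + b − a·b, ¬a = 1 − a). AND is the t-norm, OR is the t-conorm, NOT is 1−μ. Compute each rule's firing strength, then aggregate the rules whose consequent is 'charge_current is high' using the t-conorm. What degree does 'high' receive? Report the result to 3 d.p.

0.894

R1: heavy=0.41 → w = 0.4100
R2: mid=0.64, moderate=0.16; AND[a·b] → w = 0.1024
R3: ¬idle=1−0.93=0.07, low=0.86; AND[a·b] → w = 0.0602
R4: high=0.90 → w = 0.9000
R5: idle=0.93, low=0.86; AND[a·b] → w = 0.7998
Rules with consequent 'high': {R1, R2, R5} → strengths 0.4100, 0.1024, 0.7998
Aggregate via t-conorm [a + b − a·b]: 0.8940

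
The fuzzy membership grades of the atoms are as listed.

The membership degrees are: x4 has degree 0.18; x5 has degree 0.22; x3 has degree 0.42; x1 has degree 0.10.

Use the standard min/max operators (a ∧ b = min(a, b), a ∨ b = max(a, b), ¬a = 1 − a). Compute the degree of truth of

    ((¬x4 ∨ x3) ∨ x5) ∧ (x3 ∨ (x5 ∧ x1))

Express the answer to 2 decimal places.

0.42

¬x4 = 1 − 0.18 = 0.82
¬x4 ∨ x3 = max(a, b) on (0.82, 0.42) = 0.82
(¬x4 ∨ x3) ∨ x5 = max(a, b) on (0.82, 0.22) = 0.82
x5 ∧ x1 = min(a, b) on (0.22, 0.10) = 0.10
x3 ∨ (x5 ∧ x1) = max(a, b) on (0.42, 0.10) = 0.42
((¬x4 ∨ x3) ∨ x5) ∧ (x3 ∨ (x5 ∧ x1)) = min(a, b) on (0.82, 0.42) = 0.42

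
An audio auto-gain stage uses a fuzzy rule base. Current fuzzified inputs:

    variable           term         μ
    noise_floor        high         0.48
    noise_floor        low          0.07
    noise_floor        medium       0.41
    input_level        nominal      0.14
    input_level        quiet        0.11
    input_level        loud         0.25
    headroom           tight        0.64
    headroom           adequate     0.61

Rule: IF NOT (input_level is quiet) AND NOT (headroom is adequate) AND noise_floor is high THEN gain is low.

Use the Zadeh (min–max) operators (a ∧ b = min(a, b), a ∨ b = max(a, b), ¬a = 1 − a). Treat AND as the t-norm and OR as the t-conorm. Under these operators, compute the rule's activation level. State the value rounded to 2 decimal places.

0.39

firing strength: ¬quiet=1−0.11=0.89, ¬adequate=1−0.61=0.39, high=0.48; AND[min(a, b)] → w = 0.39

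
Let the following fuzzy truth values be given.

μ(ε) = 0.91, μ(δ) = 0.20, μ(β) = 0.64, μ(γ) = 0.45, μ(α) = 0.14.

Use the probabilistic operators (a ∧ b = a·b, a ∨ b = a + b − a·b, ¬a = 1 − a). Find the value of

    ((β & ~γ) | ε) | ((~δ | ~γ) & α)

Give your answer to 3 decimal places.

0.949

~γ = 1 − 0.4500 = 0.5500
β & ~γ = a·b on (0.6400, 0.5500) = 0.3520
(β & ~γ) | ε = a + b − a·b on (0.3520, 0.9100) = 0.9417
~δ = 1 − 0.2000 = 0.8000
~γ = 1 − 0.4500 = 0.5500
~δ | ~γ = a + b − a·b on (0.8000, 0.5500) = 0.9100
(~δ | ~γ) & α = a·b on (0.9100, 0.1400) = 0.1274
((β & ~γ) | ε) | ((~δ | ~γ) & α) = a + b − a·b on (0.9417, 0.1274) = 0.9491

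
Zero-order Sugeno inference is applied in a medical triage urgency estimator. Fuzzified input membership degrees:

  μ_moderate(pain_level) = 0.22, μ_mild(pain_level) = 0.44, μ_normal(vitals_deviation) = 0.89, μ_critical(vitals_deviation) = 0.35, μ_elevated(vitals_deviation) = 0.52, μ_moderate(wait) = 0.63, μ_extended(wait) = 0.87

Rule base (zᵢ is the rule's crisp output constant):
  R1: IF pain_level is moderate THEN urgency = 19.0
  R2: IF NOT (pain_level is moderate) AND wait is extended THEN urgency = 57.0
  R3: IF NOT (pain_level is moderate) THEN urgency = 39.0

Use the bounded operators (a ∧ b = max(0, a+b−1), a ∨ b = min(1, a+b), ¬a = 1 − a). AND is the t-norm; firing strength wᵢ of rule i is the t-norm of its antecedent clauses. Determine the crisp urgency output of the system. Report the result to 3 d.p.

R1 (z=19.0): moderate=0.22 → w = 0.22
R2 (z=57.0): ¬moderate=1−0.22=0.78, extended=0.87; AND[max(0, a+b−1)] → w = 0.65
R3 (z=39.0): ¬moderate=1−0.22=0.78 → w = 0.78
Weighted average = (0.22·19.0 + 0.65·57.0 + 0.78·39.0) / (0.22 + 0.65 + 0.78)
  = 71.6500 / 1.6500 = 43.424

43.424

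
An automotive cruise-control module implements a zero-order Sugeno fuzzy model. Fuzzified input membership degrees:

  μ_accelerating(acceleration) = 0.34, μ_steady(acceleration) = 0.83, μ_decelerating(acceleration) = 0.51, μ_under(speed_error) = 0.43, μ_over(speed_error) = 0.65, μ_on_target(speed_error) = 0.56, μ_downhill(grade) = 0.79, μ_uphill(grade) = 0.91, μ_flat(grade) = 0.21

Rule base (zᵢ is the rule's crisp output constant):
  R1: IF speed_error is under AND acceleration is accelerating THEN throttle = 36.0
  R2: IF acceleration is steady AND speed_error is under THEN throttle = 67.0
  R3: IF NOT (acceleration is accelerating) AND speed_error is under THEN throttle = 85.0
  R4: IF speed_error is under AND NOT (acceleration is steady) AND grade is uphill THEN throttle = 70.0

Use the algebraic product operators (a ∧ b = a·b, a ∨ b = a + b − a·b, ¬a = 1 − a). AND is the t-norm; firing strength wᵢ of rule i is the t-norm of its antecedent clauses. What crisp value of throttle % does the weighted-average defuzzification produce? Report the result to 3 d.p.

R1 (z=36.0): under=0.43, accelerating=0.34; AND[a·b] → w = 0.1462
R2 (z=67.0): steady=0.83, under=0.43; AND[a·b] → w = 0.3569
R3 (z=85.0): ¬accelerating=1−0.34=0.66, under=0.43; AND[a·b] → w = 0.2838
R4 (z=70.0): under=0.43, ¬steady=1−0.83=0.17, uphill=0.91; AND[a·b] → w = 0.0665
Weighted average = (0.1462·36.0 + 0.3569·67.0 + 0.2838·85.0 + 0.0665·70.0) / (0.1462 + 0.3569 + 0.2838 + 0.0665)
  = 57.9550 / 0.8534 = 67.909

67.909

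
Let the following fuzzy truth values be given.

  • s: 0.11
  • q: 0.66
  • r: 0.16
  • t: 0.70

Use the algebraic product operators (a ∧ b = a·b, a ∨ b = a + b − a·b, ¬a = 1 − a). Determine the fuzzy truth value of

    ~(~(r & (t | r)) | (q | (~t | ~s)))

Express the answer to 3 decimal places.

t | r = a + b − a·b on (0.7000, 0.1600) = 0.7480
r & (t | r) = a·b on (0.1600, 0.7480) = 0.1197
~(r & (t | r)) = 1 − 0.1197 = 0.8803
~t = 1 − 0.7000 = 0.3000
~s = 1 − 0.1100 = 0.8900
~t | ~s = a + b − a·b on (0.3000, 0.8900) = 0.9230
q | (~t | ~s) = a + b − a·b on (0.6600, 0.9230) = 0.9738
~(r & (t | r)) | (q | (~t | ~s)) = a + b − a·b on (0.8803, 0.9738) = 0.9969
~(~(r & (t | r)) | (q | (~t | ~s))) = 1 − 0.9969 = 0.0031

0.003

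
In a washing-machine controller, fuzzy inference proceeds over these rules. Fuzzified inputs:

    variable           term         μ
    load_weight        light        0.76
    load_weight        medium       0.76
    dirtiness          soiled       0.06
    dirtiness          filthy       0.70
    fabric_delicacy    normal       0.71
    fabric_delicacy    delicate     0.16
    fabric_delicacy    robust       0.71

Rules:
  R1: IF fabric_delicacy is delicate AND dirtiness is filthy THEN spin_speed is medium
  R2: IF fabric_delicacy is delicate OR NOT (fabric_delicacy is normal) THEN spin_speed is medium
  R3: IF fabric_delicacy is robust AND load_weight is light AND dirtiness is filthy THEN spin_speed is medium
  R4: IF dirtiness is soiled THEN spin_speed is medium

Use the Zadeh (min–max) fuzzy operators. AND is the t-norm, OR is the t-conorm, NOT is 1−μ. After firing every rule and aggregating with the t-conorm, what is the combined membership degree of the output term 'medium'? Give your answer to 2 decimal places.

0.70

R1: delicate=0.16, filthy=0.70; AND[min(a, b)] → w = 0.16
R2: delicate=0.16, ¬normal=1−0.71=0.29; OR[max(a, b)] → w = 0.29
R3: robust=0.71, light=0.76, filthy=0.70; AND[min(a, b)] → w = 0.70
R4: soiled=0.06 → w = 0.06
Rules with consequent 'medium': {R1, R2, R3, R4} → strengths 0.16, 0.29, 0.70, 0.06
Aggregate via t-conorm [max(a, b)]: 0.70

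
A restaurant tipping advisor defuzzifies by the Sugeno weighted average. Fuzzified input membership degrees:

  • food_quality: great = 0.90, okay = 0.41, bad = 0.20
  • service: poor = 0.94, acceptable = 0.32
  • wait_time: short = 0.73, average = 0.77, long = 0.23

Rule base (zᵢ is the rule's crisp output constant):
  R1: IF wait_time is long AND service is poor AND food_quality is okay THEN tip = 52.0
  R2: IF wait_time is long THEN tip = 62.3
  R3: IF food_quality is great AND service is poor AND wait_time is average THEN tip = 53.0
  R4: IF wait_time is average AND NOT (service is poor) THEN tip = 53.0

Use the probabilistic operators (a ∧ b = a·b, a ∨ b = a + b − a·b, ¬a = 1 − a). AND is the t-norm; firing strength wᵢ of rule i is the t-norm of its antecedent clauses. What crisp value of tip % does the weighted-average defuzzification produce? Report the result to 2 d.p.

R1 (z=52.0): long=0.23, poor=0.94, okay=0.41; AND[a·b] → w = 0.0886
R2 (z=62.3): long=0.23 → w = 0.2300
R3 (z=53.0): great=0.90, poor=0.94, average=0.77; AND[a·b] → w = 0.6514
R4 (z=53.0): average=0.77, ¬poor=1−0.94=0.06; AND[a·b] → w = 0.0462
Weighted average = (0.0886·52.0 + 0.2300·62.3 + 0.6514·53.0 + 0.0462·53.0) / (0.0886 + 0.2300 + 0.6514 + 0.0462)
  = 55.9122 / 1.0163 = 55.02

55.02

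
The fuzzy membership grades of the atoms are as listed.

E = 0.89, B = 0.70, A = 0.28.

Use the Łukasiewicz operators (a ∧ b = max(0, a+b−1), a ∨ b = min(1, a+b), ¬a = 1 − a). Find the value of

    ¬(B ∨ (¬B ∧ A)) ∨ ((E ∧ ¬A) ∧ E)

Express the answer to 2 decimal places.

¬B = 1 − 0.70 = 0.30
¬B ∧ A = max(0, a+b−1) on (0.30, 0.28) = 0.00
B ∨ (¬B ∧ A) = min(1, a+b) on (0.70, 0.00) = 0.70
¬(B ∨ (¬B ∧ A)) = 1 − 0.70 = 0.30
¬A = 1 − 0.28 = 0.72
E ∧ ¬A = max(0, a+b−1) on (0.89, 0.72) = 0.61
(E ∧ ¬A) ∧ E = max(0, a+b−1) on (0.61, 0.89) = 0.50
¬(B ∨ (¬B ∧ A)) ∨ ((E ∧ ¬A) ∧ E) = min(1, a+b) on (0.30, 0.50) = 0.80

0.80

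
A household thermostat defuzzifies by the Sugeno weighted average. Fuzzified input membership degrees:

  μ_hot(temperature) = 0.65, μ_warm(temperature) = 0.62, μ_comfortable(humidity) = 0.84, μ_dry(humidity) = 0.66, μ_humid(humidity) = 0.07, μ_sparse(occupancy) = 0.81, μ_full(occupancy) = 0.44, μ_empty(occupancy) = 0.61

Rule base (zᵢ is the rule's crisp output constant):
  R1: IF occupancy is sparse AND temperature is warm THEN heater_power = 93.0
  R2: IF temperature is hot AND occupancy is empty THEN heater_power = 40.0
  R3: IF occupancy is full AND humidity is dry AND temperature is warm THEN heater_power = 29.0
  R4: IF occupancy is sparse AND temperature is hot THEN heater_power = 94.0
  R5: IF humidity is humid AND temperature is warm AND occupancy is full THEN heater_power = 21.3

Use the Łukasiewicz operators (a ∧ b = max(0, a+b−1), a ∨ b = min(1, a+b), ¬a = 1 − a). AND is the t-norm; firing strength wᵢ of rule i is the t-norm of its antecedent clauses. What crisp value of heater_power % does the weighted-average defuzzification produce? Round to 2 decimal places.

81.42

R1 (z=93.0): sparse=0.81, warm=0.62; AND[max(0, a+b−1)] → w = 0.43
R2 (z=40.0): hot=0.65, empty=0.61; AND[max(0, a+b−1)] → w = 0.26
R3 (z=29.0): full=0.44, dry=0.66, warm=0.62; AND[max(0, a+b−1)] → w = 0.00
R4 (z=94.0): sparse=0.81, hot=0.65; AND[max(0, a+b−1)] → w = 0.46
R5 (z=21.3): humid=0.07, warm=0.62, full=0.44; AND[max(0, a+b−1)] → w = 0.00
Weighted average = (0.43·93.0 + 0.26·40.0 + 0.00·29.0 + 0.46·94.0 + 0.00·21.3) / (0.43 + 0.26 + 0.00 + 0.46 + 0.00)
  = 93.6300 / 1.1500 = 81.42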